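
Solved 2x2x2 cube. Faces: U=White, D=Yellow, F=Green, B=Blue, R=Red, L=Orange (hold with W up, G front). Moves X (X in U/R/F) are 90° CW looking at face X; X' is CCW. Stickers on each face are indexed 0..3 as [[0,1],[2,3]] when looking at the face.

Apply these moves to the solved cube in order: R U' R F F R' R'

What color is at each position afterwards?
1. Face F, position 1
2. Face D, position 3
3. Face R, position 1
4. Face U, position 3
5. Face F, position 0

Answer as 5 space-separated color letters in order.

Answer: G Y B R B

Derivation:
After move 1 (R): R=RRRR U=WGWG F=GYGY D=YBYB B=WBWB
After move 2 (U'): U=GGWW F=OOGY R=GYRR B=RRWB L=WBOO
After move 3 (R): R=RGRY U=GOWY F=OBGB D=YWYR B=WRGB
After move 4 (F): F=GOBB U=GOOB R=WGYY D=RRYR L=WYOW
After move 5 (F): F=BGBO U=GOWY R=OGBY D=YWYR L=WROR
After move 6 (R'): R=GYOB U=GGWW F=BOBY D=YGYO B=RRWB
After move 7 (R'): R=YBGO U=GWWR F=BGBW D=YOYY B=ORGB
Query 1: F[1] = G
Query 2: D[3] = Y
Query 3: R[1] = B
Query 4: U[3] = R
Query 5: F[0] = B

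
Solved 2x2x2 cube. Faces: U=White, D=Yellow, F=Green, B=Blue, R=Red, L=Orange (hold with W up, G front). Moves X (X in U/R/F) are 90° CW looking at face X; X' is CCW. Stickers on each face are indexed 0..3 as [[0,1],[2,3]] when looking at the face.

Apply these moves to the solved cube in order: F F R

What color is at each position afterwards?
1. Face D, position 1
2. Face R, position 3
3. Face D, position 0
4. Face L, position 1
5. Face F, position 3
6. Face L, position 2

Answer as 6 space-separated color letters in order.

Answer: B R W R Y O

Derivation:
After move 1 (F): F=GGGG U=WWOO R=WRWR D=RRYY L=OYOY
After move 2 (F): F=GGGG U=WWYY R=OROR D=WWYY L=OROR
After move 3 (R): R=OORR U=WGYG F=GWGY D=WBYB B=YBWB
Query 1: D[1] = B
Query 2: R[3] = R
Query 3: D[0] = W
Query 4: L[1] = R
Query 5: F[3] = Y
Query 6: L[2] = O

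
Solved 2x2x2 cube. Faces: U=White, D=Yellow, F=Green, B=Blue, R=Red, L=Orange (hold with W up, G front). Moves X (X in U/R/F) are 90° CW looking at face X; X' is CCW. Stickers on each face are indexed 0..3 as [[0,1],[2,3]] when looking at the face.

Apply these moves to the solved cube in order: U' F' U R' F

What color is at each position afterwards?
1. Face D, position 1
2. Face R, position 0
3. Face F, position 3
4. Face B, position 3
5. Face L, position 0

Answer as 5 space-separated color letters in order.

Answer: R R W B O

Derivation:
After move 1 (U'): U=WWWW F=OOGG R=GGRR B=RRBB L=BBOO
After move 2 (F'): F=OGOG U=WWGR R=YGYR D=BOYY L=BWOW
After move 3 (U): U=GWRW F=YGOG R=RRYR B=BWBB L=OGOW
After move 4 (R'): R=RRRY U=GBRB F=YWOW D=BGYG B=YWOB
After move 5 (F): F=OYWW U=GBWG R=RRBY D=RRYG L=OBOG
Query 1: D[1] = R
Query 2: R[0] = R
Query 3: F[3] = W
Query 4: B[3] = B
Query 5: L[0] = O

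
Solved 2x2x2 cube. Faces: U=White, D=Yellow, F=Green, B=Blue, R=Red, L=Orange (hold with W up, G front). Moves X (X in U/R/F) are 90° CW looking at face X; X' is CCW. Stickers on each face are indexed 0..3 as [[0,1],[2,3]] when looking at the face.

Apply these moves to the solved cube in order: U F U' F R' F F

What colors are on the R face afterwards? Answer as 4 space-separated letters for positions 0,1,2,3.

Answer: B R R O

Derivation:
After move 1 (U): U=WWWW F=RRGG R=BBRR B=OOBB L=GGOO
After move 2 (F): F=GRGR U=WWOG R=WBWR D=RBYY L=GYOY
After move 3 (U'): U=WGWO F=GYGR R=GRWR B=WBBB L=OOOY
After move 4 (F): F=GGRY U=WGYO R=WROR D=WGYY L=OROB
After move 5 (R'): R=RRWO U=WBYW F=GGRO D=WGYY B=YBGB
After move 6 (F): F=RGOG U=WBBR R=YRWO D=WRYY L=OWOG
After move 7 (F): F=ORGG U=WBGW R=BRRO D=WYYY L=OWOR
Query: R face = BRRO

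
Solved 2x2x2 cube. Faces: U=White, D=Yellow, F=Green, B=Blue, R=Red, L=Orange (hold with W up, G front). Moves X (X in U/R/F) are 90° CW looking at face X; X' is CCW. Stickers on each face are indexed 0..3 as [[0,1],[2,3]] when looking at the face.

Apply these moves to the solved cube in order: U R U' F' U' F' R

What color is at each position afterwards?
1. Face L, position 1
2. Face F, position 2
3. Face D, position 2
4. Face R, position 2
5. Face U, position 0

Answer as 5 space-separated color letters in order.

After move 1 (U): U=WWWW F=RRGG R=BBRR B=OOBB L=GGOO
After move 2 (R): R=RBRB U=WRWG F=RYGY D=YBYO B=WOWB
After move 3 (U'): U=RGWW F=GGGY R=RYRB B=RBWB L=WOOO
After move 4 (F'): F=GYGG U=RGRR R=BYYB D=OOYO L=WWOW
After move 5 (U'): U=GRRR F=WWGG R=GYYB B=BYWB L=RBOW
After move 6 (F'): F=WGWG U=GRGY R=OYOB D=BWYO L=RROR
After move 7 (R): R=OOBY U=GGGG F=WWWO D=BWYB B=YYRB
Query 1: L[1] = R
Query 2: F[2] = W
Query 3: D[2] = Y
Query 4: R[2] = B
Query 5: U[0] = G

Answer: R W Y B G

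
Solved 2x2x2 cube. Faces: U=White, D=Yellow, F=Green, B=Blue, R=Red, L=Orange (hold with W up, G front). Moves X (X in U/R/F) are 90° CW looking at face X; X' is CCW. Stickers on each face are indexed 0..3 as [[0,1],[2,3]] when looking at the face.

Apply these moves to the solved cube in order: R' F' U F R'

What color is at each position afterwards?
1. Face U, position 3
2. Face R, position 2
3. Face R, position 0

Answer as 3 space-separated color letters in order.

Answer: O R B

Derivation:
After move 1 (R'): R=RRRR U=WBWB F=GWGW D=YGYG B=YBYB
After move 2 (F'): F=WWGG U=WBRR R=GRYR D=OOYG L=OBOW
After move 3 (U): U=RWRB F=GRGG R=YBYR B=OBYB L=WWOW
After move 4 (F): F=GGGR U=RWWW R=RBBR D=YYYG L=WOOO
After move 5 (R'): R=BRRB U=RYWO F=GWGW D=YGYR B=GBYB
Query 1: U[3] = O
Query 2: R[2] = R
Query 3: R[0] = B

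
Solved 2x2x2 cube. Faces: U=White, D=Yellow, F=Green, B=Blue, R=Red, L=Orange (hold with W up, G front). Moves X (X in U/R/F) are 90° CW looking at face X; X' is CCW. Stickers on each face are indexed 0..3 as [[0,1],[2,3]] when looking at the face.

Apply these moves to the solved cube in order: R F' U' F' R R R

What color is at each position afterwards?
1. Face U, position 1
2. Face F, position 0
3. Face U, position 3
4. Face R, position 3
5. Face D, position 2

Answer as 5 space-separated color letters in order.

Answer: W G B O Y

Derivation:
After move 1 (R): R=RRRR U=WGWG F=GYGY D=YBYB B=WBWB
After move 2 (F'): F=YYGG U=WGRR R=BRYR D=OOYB L=OGOW
After move 3 (U'): U=GRWR F=OGGG R=YYYR B=BRWB L=WBOW
After move 4 (F'): F=GGOG U=GRYY R=OYOR D=BWYB L=WROW
After move 5 (R): R=OORY U=GGYG F=GWOB D=BWYB B=YRRB
After move 6 (R): R=ROYO U=GWYB F=GWOB D=BRYY B=GRGB
After move 7 (R): R=YROO U=GWYB F=GROY D=BGYG B=BRWB
Query 1: U[1] = W
Query 2: F[0] = G
Query 3: U[3] = B
Query 4: R[3] = O
Query 5: D[2] = Y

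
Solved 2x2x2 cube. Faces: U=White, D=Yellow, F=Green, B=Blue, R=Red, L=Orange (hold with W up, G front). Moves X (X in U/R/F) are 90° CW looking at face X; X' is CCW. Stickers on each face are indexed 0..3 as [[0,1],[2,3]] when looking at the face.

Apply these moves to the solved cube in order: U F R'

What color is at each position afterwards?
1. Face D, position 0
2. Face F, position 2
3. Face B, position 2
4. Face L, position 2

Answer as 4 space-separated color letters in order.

After move 1 (U): U=WWWW F=RRGG R=BBRR B=OOBB L=GGOO
After move 2 (F): F=GRGR U=WWOG R=WBWR D=RBYY L=GYOY
After move 3 (R'): R=BRWW U=WBOO F=GWGG D=RRYR B=YOBB
Query 1: D[0] = R
Query 2: F[2] = G
Query 3: B[2] = B
Query 4: L[2] = O

Answer: R G B O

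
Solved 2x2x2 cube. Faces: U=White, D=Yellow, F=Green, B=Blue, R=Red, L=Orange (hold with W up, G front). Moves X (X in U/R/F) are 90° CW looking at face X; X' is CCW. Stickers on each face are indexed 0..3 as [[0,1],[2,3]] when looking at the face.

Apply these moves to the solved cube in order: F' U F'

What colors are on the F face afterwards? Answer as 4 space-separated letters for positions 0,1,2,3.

Answer: R G Y G

Derivation:
After move 1 (F'): F=GGGG U=WWRR R=YRYR D=OOYY L=OWOW
After move 2 (U): U=RWRW F=YRGG R=BBYR B=OWBB L=GGOW
After move 3 (F'): F=RGYG U=RWBY R=OBOR D=GWYY L=GWOR
Query: F face = RGYG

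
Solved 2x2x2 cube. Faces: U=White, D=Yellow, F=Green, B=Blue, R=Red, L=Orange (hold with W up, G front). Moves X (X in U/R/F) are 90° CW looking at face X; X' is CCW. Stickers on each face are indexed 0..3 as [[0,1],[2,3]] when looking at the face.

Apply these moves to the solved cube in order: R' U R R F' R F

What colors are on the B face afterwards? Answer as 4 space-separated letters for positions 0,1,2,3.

Answer: B O G B

Derivation:
After move 1 (R'): R=RRRR U=WBWB F=GWGW D=YGYG B=YBYB
After move 2 (U): U=WWBB F=RRGW R=YBRR B=OOYB L=GWOO
After move 3 (R): R=RYRB U=WRBW F=RGGG D=YYYO B=BOWB
After move 4 (R): R=RRBY U=WGBG F=RYGO D=YWYB B=WORB
After move 5 (F'): F=YORG U=WGRB R=WRYY D=WOYB L=GGOB
After move 6 (R): R=YWYR U=WORG F=YORB D=WRYW B=BOGB
After move 7 (F): F=RYBO U=WOBG R=RWGR D=YYYW L=GWOR
Query: B face = BOGB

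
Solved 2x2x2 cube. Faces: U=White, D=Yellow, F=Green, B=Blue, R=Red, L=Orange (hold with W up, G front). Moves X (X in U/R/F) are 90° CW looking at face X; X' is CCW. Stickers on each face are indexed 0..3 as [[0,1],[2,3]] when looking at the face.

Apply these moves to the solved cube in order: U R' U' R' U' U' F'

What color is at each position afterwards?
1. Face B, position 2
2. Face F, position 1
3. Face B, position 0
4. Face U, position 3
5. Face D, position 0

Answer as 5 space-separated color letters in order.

After move 1 (U): U=WWWW F=RRGG R=BBRR B=OOBB L=GGOO
After move 2 (R'): R=BRBR U=WBWO F=RWGW D=YRYG B=YOYB
After move 3 (U'): U=BOWW F=GGGW R=RWBR B=BRYB L=YOOO
After move 4 (R'): R=WRRB U=BYWB F=GOGW D=YGYW B=GRRB
After move 5 (U'): U=YBBW F=YOGW R=GORB B=WRRB L=GROO
After move 6 (U'): U=BWYB F=GRGW R=YORB B=GORB L=WROO
After move 7 (F'): F=RWGG U=BWYR R=GOYB D=ROYW L=WBOY
Query 1: B[2] = R
Query 2: F[1] = W
Query 3: B[0] = G
Query 4: U[3] = R
Query 5: D[0] = R

Answer: R W G R R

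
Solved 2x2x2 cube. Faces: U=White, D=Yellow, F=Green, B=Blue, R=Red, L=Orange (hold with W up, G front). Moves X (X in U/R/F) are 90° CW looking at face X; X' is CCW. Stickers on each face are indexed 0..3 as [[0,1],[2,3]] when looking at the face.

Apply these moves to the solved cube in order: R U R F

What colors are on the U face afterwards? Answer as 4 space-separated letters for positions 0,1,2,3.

Answer: W R O Y

Derivation:
After move 1 (R): R=RRRR U=WGWG F=GYGY D=YBYB B=WBWB
After move 2 (U): U=WWGG F=RRGY R=WBRR B=OOWB L=GYOO
After move 3 (R): R=RWRB U=WRGY F=RBGB D=YWYO B=GOWB
After move 4 (F): F=GRBB U=WROY R=GWYB D=RRYO L=GYOW
Query: U face = WROY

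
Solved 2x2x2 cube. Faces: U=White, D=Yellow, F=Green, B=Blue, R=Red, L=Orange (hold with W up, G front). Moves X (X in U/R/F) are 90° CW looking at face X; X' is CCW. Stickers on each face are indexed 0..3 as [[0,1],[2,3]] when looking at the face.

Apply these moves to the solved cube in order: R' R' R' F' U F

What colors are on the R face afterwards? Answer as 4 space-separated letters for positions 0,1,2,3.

Answer: R B G R

Derivation:
After move 1 (R'): R=RRRR U=WBWB F=GWGW D=YGYG B=YBYB
After move 2 (R'): R=RRRR U=WYWY F=GBGB D=YWYW B=GBGB
After move 3 (R'): R=RRRR U=WGWG F=GYGY D=YBYB B=WBWB
After move 4 (F'): F=YYGG U=WGRR R=BRYR D=OOYB L=OGOW
After move 5 (U): U=RWRG F=BRGG R=WBYR B=OGWB L=YYOW
After move 6 (F): F=GBGR U=RWWY R=RBGR D=YWYB L=YOOO
Query: R face = RBGR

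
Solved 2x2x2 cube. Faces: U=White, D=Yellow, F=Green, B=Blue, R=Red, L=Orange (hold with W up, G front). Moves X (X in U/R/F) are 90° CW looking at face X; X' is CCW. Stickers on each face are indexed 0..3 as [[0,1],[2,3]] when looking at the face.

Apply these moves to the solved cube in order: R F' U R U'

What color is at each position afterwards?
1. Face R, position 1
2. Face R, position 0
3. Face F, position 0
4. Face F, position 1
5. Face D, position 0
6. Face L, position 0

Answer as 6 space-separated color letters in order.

Answer: O B Y Y O G

Derivation:
After move 1 (R): R=RRRR U=WGWG F=GYGY D=YBYB B=WBWB
After move 2 (F'): F=YYGG U=WGRR R=BRYR D=OOYB L=OGOW
After move 3 (U): U=RWRG F=BRGG R=WBYR B=OGWB L=YYOW
After move 4 (R): R=YWRB U=RRRG F=BOGB D=OWYO B=GGWB
After move 5 (U'): U=RGRR F=YYGB R=BORB B=YWWB L=GGOW
Query 1: R[1] = O
Query 2: R[0] = B
Query 3: F[0] = Y
Query 4: F[1] = Y
Query 5: D[0] = O
Query 6: L[0] = G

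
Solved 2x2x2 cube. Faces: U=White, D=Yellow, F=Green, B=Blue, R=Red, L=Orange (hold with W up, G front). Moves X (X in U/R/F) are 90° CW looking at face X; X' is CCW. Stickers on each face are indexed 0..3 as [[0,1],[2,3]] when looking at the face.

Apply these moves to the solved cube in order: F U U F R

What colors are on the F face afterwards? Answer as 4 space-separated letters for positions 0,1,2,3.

After move 1 (F): F=GGGG U=WWOO R=WRWR D=RRYY L=OYOY
After move 2 (U): U=OWOW F=WRGG R=BBWR B=OYBB L=GGOY
After move 3 (U): U=OOWW F=BBGG R=OYWR B=GGBB L=WROY
After move 4 (F): F=GBGB U=OOYR R=WYWR D=WOYY L=WROR
After move 5 (R): R=WWRY U=OBYB F=GOGY D=WBYG B=RGOB
Query: F face = GOGY

Answer: G O G Y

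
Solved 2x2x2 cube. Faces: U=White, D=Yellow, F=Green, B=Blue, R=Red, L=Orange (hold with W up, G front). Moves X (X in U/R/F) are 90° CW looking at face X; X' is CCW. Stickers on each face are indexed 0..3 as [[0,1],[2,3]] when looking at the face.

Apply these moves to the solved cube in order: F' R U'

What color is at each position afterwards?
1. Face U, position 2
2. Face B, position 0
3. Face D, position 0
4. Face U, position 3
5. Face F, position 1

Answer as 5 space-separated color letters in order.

Answer: W Y O R W

Derivation:
After move 1 (F'): F=GGGG U=WWRR R=YRYR D=OOYY L=OWOW
After move 2 (R): R=YYRR U=WGRG F=GOGY D=OBYB B=RBWB
After move 3 (U'): U=GGWR F=OWGY R=GORR B=YYWB L=RBOW
Query 1: U[2] = W
Query 2: B[0] = Y
Query 3: D[0] = O
Query 4: U[3] = R
Query 5: F[1] = W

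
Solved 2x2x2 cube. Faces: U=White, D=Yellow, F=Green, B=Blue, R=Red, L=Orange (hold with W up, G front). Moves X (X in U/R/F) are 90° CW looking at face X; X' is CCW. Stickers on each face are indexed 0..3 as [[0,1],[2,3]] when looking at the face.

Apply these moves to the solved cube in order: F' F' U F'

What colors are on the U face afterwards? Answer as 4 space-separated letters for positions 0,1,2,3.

After move 1 (F'): F=GGGG U=WWRR R=YRYR D=OOYY L=OWOW
After move 2 (F'): F=GGGG U=WWYY R=OROR D=WWYY L=OROR
After move 3 (U): U=YWYW F=ORGG R=BBOR B=ORBB L=GGOR
After move 4 (F'): F=RGOG U=YWBO R=WBWR D=GRYY L=GWOY
Query: U face = YWBO

Answer: Y W B O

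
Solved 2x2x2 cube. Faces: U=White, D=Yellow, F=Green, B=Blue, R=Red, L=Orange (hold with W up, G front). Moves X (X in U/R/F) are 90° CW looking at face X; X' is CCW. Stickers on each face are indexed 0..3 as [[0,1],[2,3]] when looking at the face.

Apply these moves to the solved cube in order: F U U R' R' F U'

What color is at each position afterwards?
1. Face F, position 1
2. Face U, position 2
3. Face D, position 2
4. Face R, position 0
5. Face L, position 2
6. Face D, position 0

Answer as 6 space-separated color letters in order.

After move 1 (F): F=GGGG U=WWOO R=WRWR D=RRYY L=OYOY
After move 2 (U): U=OWOW F=WRGG R=BBWR B=OYBB L=GGOY
After move 3 (U): U=OOWW F=BBGG R=OYWR B=GGBB L=WROY
After move 4 (R'): R=YROW U=OBWG F=BOGW D=RBYG B=YGRB
After move 5 (R'): R=RWYO U=ORWY F=BBGG D=ROYW B=GGBB
After move 6 (F): F=GBGB U=ORYR R=WWYO D=YRYW L=WROO
After move 7 (U'): U=RROY F=WRGB R=GBYO B=WWBB L=GGOO
Query 1: F[1] = R
Query 2: U[2] = O
Query 3: D[2] = Y
Query 4: R[0] = G
Query 5: L[2] = O
Query 6: D[0] = Y

Answer: R O Y G O Y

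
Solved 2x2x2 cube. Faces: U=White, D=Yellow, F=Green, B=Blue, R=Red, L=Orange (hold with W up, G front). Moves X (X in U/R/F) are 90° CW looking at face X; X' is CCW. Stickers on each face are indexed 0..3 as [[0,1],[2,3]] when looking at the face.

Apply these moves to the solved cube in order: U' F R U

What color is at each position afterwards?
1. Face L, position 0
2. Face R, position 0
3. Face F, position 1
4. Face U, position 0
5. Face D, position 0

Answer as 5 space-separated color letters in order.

Answer: G B W O R

Derivation:
After move 1 (U'): U=WWWW F=OOGG R=GGRR B=RRBB L=BBOO
After move 2 (F): F=GOGO U=WWOB R=WGWR D=RGYY L=BYOY
After move 3 (R): R=WWRG U=WOOO F=GGGY D=RBYR B=BRWB
After move 4 (U): U=OWOO F=WWGY R=BRRG B=BYWB L=GGOY
Query 1: L[0] = G
Query 2: R[0] = B
Query 3: F[1] = W
Query 4: U[0] = O
Query 5: D[0] = R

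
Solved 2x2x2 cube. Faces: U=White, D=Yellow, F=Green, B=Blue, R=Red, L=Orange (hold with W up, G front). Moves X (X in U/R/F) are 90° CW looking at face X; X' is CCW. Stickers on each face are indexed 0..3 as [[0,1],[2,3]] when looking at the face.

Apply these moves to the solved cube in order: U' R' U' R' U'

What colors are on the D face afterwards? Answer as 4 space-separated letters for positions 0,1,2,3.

Answer: Y B Y W

Derivation:
After move 1 (U'): U=WWWW F=OOGG R=GGRR B=RRBB L=BBOO
After move 2 (R'): R=GRGR U=WBWR F=OWGW D=YOYG B=YRYB
After move 3 (U'): U=BRWW F=BBGW R=OWGR B=GRYB L=YROO
After move 4 (R'): R=WROG U=BYWG F=BRGW D=YBYW B=GROB
After move 5 (U'): U=YGBW F=YRGW R=BROG B=WROB L=GROO
Query: D face = YBYW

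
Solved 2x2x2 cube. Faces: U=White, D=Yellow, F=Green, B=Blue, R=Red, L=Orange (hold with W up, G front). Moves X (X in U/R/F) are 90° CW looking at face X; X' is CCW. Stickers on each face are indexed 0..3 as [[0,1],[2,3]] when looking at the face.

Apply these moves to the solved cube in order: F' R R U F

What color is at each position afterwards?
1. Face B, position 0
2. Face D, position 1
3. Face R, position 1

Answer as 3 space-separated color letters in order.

After move 1 (F'): F=GGGG U=WWRR R=YRYR D=OOYY L=OWOW
After move 2 (R): R=YYRR U=WGRG F=GOGY D=OBYB B=RBWB
After move 3 (R): R=RYRY U=WORY F=GBGB D=OWYR B=GBGB
After move 4 (U): U=RWYO F=RYGB R=GBRY B=OWGB L=GBOW
After move 5 (F): F=GRBY U=RWWB R=YBOY D=RGYR L=GOOW
Query 1: B[0] = O
Query 2: D[1] = G
Query 3: R[1] = B

Answer: O G B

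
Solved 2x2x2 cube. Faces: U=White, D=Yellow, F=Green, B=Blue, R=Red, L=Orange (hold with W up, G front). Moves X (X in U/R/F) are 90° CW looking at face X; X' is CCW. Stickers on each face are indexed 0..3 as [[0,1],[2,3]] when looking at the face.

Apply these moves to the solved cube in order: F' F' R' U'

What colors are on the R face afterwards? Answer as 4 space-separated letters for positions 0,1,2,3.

Answer: G W O O

Derivation:
After move 1 (F'): F=GGGG U=WWRR R=YRYR D=OOYY L=OWOW
After move 2 (F'): F=GGGG U=WWYY R=OROR D=WWYY L=OROR
After move 3 (R'): R=RROO U=WBYB F=GWGY D=WGYG B=YBWB
After move 4 (U'): U=BBWY F=ORGY R=GWOO B=RRWB L=YBOR
Query: R face = GWOO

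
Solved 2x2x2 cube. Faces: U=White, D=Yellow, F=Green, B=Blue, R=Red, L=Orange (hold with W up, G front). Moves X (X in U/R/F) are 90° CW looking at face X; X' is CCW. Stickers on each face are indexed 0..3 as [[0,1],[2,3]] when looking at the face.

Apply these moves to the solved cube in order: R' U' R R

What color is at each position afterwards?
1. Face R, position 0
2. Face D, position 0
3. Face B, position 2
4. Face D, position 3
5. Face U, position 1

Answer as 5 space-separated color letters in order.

Answer: R Y O W G

Derivation:
After move 1 (R'): R=RRRR U=WBWB F=GWGW D=YGYG B=YBYB
After move 2 (U'): U=BBWW F=OOGW R=GWRR B=RRYB L=YBOO
After move 3 (R): R=RGRW U=BOWW F=OGGG D=YYYR B=WRBB
After move 4 (R): R=RRWG U=BGWG F=OYGR D=YBYW B=WROB
Query 1: R[0] = R
Query 2: D[0] = Y
Query 3: B[2] = O
Query 4: D[3] = W
Query 5: U[1] = G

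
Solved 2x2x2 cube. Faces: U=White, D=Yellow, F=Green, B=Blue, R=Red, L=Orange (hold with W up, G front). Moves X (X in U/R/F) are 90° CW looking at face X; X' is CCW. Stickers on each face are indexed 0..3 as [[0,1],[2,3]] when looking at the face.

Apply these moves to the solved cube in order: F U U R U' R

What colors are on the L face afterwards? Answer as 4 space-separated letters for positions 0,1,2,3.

After move 1 (F): F=GGGG U=WWOO R=WRWR D=RRYY L=OYOY
After move 2 (U): U=OWOW F=WRGG R=BBWR B=OYBB L=GGOY
After move 3 (U): U=OOWW F=BBGG R=OYWR B=GGBB L=WROY
After move 4 (R): R=WORY U=OBWG F=BRGY D=RBYG B=WGOB
After move 5 (U'): U=BGOW F=WRGY R=BRRY B=WOOB L=WGOY
After move 6 (R): R=RBYR U=BROY F=WBGG D=ROYW B=WOGB
Query: L face = WGOY

Answer: W G O Y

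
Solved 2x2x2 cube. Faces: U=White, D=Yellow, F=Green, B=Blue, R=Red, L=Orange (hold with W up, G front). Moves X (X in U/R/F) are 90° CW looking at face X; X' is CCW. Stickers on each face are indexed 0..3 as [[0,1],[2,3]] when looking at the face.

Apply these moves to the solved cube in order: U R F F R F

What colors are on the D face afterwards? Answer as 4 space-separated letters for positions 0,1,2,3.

After move 1 (U): U=WWWW F=RRGG R=BBRR B=OOBB L=GGOO
After move 2 (R): R=RBRB U=WRWG F=RYGY D=YBYO B=WOWB
After move 3 (F): F=GRYY U=WROG R=WBGB D=RRYO L=GYOB
After move 4 (F): F=YGYR U=WRBY R=OBGB D=GWYO L=GROR
After move 5 (R): R=GOBB U=WGBR F=YWYO D=GWYW B=YORB
After move 6 (F): F=YYOW U=WGRR R=BORB D=BGYW L=GGOW
Query: D face = BGYW

Answer: B G Y W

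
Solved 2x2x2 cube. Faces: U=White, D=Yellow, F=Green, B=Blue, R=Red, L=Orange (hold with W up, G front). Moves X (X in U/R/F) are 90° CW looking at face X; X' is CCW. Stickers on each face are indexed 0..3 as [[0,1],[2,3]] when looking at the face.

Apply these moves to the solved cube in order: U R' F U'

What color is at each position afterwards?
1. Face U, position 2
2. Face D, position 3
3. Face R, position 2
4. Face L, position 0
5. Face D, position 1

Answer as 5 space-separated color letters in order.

After move 1 (U): U=WWWW F=RRGG R=BBRR B=OOBB L=GGOO
After move 2 (R'): R=BRBR U=WBWO F=RWGW D=YRYG B=YOYB
After move 3 (F): F=GRWW U=WBOG R=WROR D=BBYG L=GYOR
After move 4 (U'): U=BGWO F=GYWW R=GROR B=WRYB L=YOOR
Query 1: U[2] = W
Query 2: D[3] = G
Query 3: R[2] = O
Query 4: L[0] = Y
Query 5: D[1] = B

Answer: W G O Y B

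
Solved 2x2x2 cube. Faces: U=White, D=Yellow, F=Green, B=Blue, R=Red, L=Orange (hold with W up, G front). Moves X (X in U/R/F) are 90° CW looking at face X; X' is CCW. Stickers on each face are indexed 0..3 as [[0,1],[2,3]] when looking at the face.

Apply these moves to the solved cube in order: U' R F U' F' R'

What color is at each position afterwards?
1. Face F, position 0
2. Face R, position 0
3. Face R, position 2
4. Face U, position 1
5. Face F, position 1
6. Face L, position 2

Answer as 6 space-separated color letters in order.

After move 1 (U'): U=WWWW F=OOGG R=GGRR B=RRBB L=BBOO
After move 2 (R): R=RGRG U=WOWG F=OYGY D=YBYR B=WRWB
After move 3 (F): F=GOYY U=WOOB R=WGGG D=RRYR L=BYOB
After move 4 (U'): U=OBWO F=BYYY R=GOGG B=WGWB L=WROB
After move 5 (F'): F=YYBY U=OBGG R=RORG D=RBYR L=WOOW
After move 6 (R'): R=OGRR U=OWGW F=YBBG D=RYYY B=RGBB
Query 1: F[0] = Y
Query 2: R[0] = O
Query 3: R[2] = R
Query 4: U[1] = W
Query 5: F[1] = B
Query 6: L[2] = O

Answer: Y O R W B O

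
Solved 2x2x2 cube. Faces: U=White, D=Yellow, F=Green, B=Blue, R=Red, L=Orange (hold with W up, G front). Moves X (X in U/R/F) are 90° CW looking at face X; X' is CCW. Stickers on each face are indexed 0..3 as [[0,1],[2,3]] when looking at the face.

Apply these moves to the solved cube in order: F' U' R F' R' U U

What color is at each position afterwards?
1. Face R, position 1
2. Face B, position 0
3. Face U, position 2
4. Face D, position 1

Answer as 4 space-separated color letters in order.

After move 1 (F'): F=GGGG U=WWRR R=YRYR D=OOYY L=OWOW
After move 2 (U'): U=WRWR F=OWGG R=GGYR B=YRBB L=BBOW
After move 3 (R): R=YGRG U=WWWG F=OOGY D=OBYY B=RRRB
After move 4 (F'): F=OYOG U=WWYR R=BGOG D=BWYY L=BGOW
After move 5 (R'): R=GGBO U=WRYR F=OWOR D=BYYG B=YRWB
After move 6 (U): U=YWRR F=GGOR R=YRBO B=BGWB L=OWOW
After move 7 (U): U=RYRW F=YROR R=BGBO B=OWWB L=GGOW
Query 1: R[1] = G
Query 2: B[0] = O
Query 3: U[2] = R
Query 4: D[1] = Y

Answer: G O R Y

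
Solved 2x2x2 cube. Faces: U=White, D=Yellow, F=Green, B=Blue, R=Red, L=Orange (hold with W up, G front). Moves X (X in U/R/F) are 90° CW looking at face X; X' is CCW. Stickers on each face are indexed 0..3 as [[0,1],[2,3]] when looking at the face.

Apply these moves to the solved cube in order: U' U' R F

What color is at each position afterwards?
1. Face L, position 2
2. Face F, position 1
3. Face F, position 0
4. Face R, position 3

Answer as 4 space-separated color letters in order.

Answer: O B G O

Derivation:
After move 1 (U'): U=WWWW F=OOGG R=GGRR B=RRBB L=BBOO
After move 2 (U'): U=WWWW F=BBGG R=OORR B=GGBB L=RROO
After move 3 (R): R=RORO U=WBWG F=BYGY D=YBYG B=WGWB
After move 4 (F): F=GBYY U=WBOR R=WOGO D=RRYG L=RYOB
Query 1: L[2] = O
Query 2: F[1] = B
Query 3: F[0] = G
Query 4: R[3] = O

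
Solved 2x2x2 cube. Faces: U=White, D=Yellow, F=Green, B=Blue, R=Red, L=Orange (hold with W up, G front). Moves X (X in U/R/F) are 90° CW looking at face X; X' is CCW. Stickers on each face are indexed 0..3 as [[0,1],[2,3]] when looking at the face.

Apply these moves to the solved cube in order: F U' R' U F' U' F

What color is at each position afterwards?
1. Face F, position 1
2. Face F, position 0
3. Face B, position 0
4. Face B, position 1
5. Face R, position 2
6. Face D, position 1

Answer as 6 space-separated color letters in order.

Answer: O G Y R Y R

Derivation:
After move 1 (F): F=GGGG U=WWOO R=WRWR D=RRYY L=OYOY
After move 2 (U'): U=WOWO F=OYGG R=GGWR B=WRBB L=BBOY
After move 3 (R'): R=GRGW U=WBWW F=OOGO D=RYYG B=YRRB
After move 4 (U): U=WWWB F=GRGO R=YRGW B=BBRB L=OOOY
After move 5 (F'): F=ROGG U=WWYG R=YRRW D=OYYG L=OBOW
After move 6 (U'): U=WGWY F=OBGG R=RORW B=YRRB L=BBOW
After move 7 (F): F=GOGB U=WGWB R=WOYW D=RRYG L=BOOY
Query 1: F[1] = O
Query 2: F[0] = G
Query 3: B[0] = Y
Query 4: B[1] = R
Query 5: R[2] = Y
Query 6: D[1] = R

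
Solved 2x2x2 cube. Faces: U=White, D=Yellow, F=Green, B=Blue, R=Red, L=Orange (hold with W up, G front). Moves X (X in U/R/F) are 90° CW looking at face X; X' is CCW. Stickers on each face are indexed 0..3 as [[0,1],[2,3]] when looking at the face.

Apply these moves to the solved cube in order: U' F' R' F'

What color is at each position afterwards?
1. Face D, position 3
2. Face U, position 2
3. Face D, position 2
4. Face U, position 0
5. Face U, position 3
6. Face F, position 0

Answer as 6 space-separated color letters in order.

Answer: G G Y W Y W

Derivation:
After move 1 (U'): U=WWWW F=OOGG R=GGRR B=RRBB L=BBOO
After move 2 (F'): F=OGOG U=WWGR R=YGYR D=BOYY L=BWOW
After move 3 (R'): R=GRYY U=WBGR F=OWOR D=BGYG B=YROB
After move 4 (F'): F=WROO U=WBGY R=GRBY D=WWYG L=BROG
Query 1: D[3] = G
Query 2: U[2] = G
Query 3: D[2] = Y
Query 4: U[0] = W
Query 5: U[3] = Y
Query 6: F[0] = W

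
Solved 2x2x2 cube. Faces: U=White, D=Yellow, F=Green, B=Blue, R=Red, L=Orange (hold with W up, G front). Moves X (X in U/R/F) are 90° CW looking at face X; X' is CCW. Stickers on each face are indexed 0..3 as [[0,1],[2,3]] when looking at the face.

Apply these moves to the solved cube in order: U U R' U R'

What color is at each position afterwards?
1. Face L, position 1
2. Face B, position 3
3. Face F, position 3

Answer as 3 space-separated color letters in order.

After move 1 (U): U=WWWW F=RRGG R=BBRR B=OOBB L=GGOO
After move 2 (U): U=WWWW F=BBGG R=OORR B=GGBB L=RROO
After move 3 (R'): R=OROR U=WBWG F=BWGW D=YBYG B=YGYB
After move 4 (U): U=WWGB F=ORGW R=YGOR B=RRYB L=BWOO
After move 5 (R'): R=GRYO U=WYGR F=OWGB D=YRYW B=GRBB
Query 1: L[1] = W
Query 2: B[3] = B
Query 3: F[3] = B

Answer: W B B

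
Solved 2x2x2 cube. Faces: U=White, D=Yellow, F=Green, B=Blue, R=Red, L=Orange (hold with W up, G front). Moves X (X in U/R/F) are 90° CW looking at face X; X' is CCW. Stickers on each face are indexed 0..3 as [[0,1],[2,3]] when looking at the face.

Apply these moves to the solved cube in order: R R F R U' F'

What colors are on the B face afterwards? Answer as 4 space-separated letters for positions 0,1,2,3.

After move 1 (R): R=RRRR U=WGWG F=GYGY D=YBYB B=WBWB
After move 2 (R): R=RRRR U=WYWY F=GBGB D=YWYW B=GBGB
After move 3 (F): F=GGBB U=WYOO R=WRYR D=RRYW L=OYOW
After move 4 (R): R=YWRR U=WGOB F=GRBW D=RGYG B=OBYB
After move 5 (U'): U=GBWO F=OYBW R=GRRR B=YWYB L=OBOW
After move 6 (F'): F=YWOB U=GBGR R=GRRR D=BWYG L=OOOW
Query: B face = YWYB

Answer: Y W Y B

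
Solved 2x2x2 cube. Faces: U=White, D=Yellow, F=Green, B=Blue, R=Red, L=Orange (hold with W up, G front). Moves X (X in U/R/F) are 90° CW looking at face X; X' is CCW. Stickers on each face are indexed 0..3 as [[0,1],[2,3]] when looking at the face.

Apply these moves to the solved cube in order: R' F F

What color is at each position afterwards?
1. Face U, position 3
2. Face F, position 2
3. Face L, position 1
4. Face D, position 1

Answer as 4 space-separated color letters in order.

After move 1 (R'): R=RRRR U=WBWB F=GWGW D=YGYG B=YBYB
After move 2 (F): F=GGWW U=WBOO R=WRBR D=RRYG L=OYOG
After move 3 (F): F=WGWG U=WBGY R=OROR D=BWYG L=OROR
Query 1: U[3] = Y
Query 2: F[2] = W
Query 3: L[1] = R
Query 4: D[1] = W

Answer: Y W R W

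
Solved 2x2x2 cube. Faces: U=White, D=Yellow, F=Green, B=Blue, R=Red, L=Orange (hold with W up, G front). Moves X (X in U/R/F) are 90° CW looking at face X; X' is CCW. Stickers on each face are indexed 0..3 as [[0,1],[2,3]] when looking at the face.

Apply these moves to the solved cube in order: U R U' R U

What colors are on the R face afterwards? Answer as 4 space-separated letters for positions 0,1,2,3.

Answer: W B B Y

Derivation:
After move 1 (U): U=WWWW F=RRGG R=BBRR B=OOBB L=GGOO
After move 2 (R): R=RBRB U=WRWG F=RYGY D=YBYO B=WOWB
After move 3 (U'): U=RGWW F=GGGY R=RYRB B=RBWB L=WOOO
After move 4 (R): R=RRBY U=RGWY F=GBGO D=YWYR B=WBGB
After move 5 (U): U=WRYG F=RRGO R=WBBY B=WOGB L=GBOO
Query: R face = WBBY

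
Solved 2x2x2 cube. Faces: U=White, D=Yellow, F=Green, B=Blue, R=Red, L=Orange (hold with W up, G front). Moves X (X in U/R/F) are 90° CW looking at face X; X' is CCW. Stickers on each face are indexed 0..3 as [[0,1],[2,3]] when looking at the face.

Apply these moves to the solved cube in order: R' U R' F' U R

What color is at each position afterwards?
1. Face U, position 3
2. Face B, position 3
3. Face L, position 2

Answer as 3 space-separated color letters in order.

Answer: G B O

Derivation:
After move 1 (R'): R=RRRR U=WBWB F=GWGW D=YGYG B=YBYB
After move 2 (U): U=WWBB F=RRGW R=YBRR B=OOYB L=GWOO
After move 3 (R'): R=BRYR U=WYBO F=RWGB D=YRYW B=GOGB
After move 4 (F'): F=WBRG U=WYBY R=RRYR D=WOYW L=GOOB
After move 5 (U): U=BWYY F=RRRG R=GOYR B=GOGB L=WBOB
After move 6 (R): R=YGRO U=BRYG F=RORW D=WGYG B=YOWB
Query 1: U[3] = G
Query 2: B[3] = B
Query 3: L[2] = O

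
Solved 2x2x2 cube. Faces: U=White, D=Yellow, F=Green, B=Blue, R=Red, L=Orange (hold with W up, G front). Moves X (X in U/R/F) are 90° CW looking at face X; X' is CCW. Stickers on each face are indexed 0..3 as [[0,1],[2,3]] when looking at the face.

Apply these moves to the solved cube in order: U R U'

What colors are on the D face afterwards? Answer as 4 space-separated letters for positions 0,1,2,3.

Answer: Y B Y O

Derivation:
After move 1 (U): U=WWWW F=RRGG R=BBRR B=OOBB L=GGOO
After move 2 (R): R=RBRB U=WRWG F=RYGY D=YBYO B=WOWB
After move 3 (U'): U=RGWW F=GGGY R=RYRB B=RBWB L=WOOO
Query: D face = YBYO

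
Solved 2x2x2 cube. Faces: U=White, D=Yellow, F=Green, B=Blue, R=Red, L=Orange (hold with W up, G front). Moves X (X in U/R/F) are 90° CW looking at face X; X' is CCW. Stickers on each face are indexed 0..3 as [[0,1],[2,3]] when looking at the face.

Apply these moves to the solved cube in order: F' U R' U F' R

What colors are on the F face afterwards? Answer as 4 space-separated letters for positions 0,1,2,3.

Answer: R W B G

Derivation:
After move 1 (F'): F=GGGG U=WWRR R=YRYR D=OOYY L=OWOW
After move 2 (U): U=RWRW F=YRGG R=BBYR B=OWBB L=GGOW
After move 3 (R'): R=BRBY U=RBRO F=YWGW D=ORYG B=YWOB
After move 4 (U): U=RROB F=BRGW R=YWBY B=GGOB L=YWOW
After move 5 (F'): F=RWBG U=RRYB R=RWOY D=WWYG L=YBOO
After move 6 (R): R=ORYW U=RWYG F=RWBG D=WOYG B=BGRB
Query: F face = RWBG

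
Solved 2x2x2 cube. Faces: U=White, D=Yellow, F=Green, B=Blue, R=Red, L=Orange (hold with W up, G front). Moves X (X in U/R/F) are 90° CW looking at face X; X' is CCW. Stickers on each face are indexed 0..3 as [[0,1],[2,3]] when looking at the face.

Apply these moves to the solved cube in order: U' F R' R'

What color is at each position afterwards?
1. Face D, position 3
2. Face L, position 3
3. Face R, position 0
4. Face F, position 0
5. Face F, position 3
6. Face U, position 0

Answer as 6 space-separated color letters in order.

After move 1 (U'): U=WWWW F=OOGG R=GGRR B=RRBB L=BBOO
After move 2 (F): F=GOGO U=WWOB R=WGWR D=RGYY L=BYOY
After move 3 (R'): R=GRWW U=WBOR F=GWGB D=ROYO B=YRGB
After move 4 (R'): R=RWGW U=WGOY F=GBGR D=RWYB B=OROB
Query 1: D[3] = B
Query 2: L[3] = Y
Query 3: R[0] = R
Query 4: F[0] = G
Query 5: F[3] = R
Query 6: U[0] = W

Answer: B Y R G R W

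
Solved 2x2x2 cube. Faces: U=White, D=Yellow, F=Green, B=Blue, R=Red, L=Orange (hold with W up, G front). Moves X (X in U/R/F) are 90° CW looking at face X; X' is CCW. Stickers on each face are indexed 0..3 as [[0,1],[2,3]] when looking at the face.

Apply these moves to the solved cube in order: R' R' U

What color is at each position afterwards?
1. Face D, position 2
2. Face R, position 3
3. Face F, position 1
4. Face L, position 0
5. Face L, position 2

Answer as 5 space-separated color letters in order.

Answer: Y R R G O

Derivation:
After move 1 (R'): R=RRRR U=WBWB F=GWGW D=YGYG B=YBYB
After move 2 (R'): R=RRRR U=WYWY F=GBGB D=YWYW B=GBGB
After move 3 (U): U=WWYY F=RRGB R=GBRR B=OOGB L=GBOO
Query 1: D[2] = Y
Query 2: R[3] = R
Query 3: F[1] = R
Query 4: L[0] = G
Query 5: L[2] = O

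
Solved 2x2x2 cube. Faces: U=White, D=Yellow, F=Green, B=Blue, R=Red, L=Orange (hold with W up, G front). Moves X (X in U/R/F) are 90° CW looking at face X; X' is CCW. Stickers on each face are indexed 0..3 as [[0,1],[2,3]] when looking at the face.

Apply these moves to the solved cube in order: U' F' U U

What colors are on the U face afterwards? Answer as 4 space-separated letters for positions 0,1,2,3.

After move 1 (U'): U=WWWW F=OOGG R=GGRR B=RRBB L=BBOO
After move 2 (F'): F=OGOG U=WWGR R=YGYR D=BOYY L=BWOW
After move 3 (U): U=GWRW F=YGOG R=RRYR B=BWBB L=OGOW
After move 4 (U): U=RGWW F=RROG R=BWYR B=OGBB L=YGOW
Query: U face = RGWW

Answer: R G W W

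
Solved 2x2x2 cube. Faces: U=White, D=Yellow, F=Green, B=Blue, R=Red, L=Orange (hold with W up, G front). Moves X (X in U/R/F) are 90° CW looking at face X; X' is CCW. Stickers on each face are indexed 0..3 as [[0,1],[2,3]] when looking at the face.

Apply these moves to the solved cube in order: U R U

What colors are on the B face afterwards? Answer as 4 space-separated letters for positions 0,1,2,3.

After move 1 (U): U=WWWW F=RRGG R=BBRR B=OOBB L=GGOO
After move 2 (R): R=RBRB U=WRWG F=RYGY D=YBYO B=WOWB
After move 3 (U): U=WWGR F=RBGY R=WORB B=GGWB L=RYOO
Query: B face = GGWB

Answer: G G W B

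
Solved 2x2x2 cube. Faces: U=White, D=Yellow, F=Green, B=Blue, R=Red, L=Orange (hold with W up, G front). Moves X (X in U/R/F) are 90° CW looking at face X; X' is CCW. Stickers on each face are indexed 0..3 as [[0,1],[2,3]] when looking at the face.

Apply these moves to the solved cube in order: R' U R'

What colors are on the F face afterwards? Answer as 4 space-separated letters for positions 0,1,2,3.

Answer: R W G B

Derivation:
After move 1 (R'): R=RRRR U=WBWB F=GWGW D=YGYG B=YBYB
After move 2 (U): U=WWBB F=RRGW R=YBRR B=OOYB L=GWOO
After move 3 (R'): R=BRYR U=WYBO F=RWGB D=YRYW B=GOGB
Query: F face = RWGB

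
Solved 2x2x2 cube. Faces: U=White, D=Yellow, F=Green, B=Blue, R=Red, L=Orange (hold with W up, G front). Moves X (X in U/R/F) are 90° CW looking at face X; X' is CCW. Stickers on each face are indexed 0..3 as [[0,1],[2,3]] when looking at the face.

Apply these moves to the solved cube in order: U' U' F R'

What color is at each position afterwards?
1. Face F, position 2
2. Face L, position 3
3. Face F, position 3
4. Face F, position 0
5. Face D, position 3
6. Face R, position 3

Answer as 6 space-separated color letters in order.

Answer: G Y R G B W

Derivation:
After move 1 (U'): U=WWWW F=OOGG R=GGRR B=RRBB L=BBOO
After move 2 (U'): U=WWWW F=BBGG R=OORR B=GGBB L=RROO
After move 3 (F): F=GBGB U=WWOR R=WOWR D=ROYY L=RYOY
After move 4 (R'): R=ORWW U=WBOG F=GWGR D=RBYB B=YGOB
Query 1: F[2] = G
Query 2: L[3] = Y
Query 3: F[3] = R
Query 4: F[0] = G
Query 5: D[3] = B
Query 6: R[3] = W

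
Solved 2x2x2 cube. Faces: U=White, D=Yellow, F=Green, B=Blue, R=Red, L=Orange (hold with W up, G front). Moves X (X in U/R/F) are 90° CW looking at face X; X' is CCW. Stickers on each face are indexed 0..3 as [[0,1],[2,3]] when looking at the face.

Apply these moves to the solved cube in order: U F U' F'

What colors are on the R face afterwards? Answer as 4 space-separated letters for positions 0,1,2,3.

Answer: B R R R

Derivation:
After move 1 (U): U=WWWW F=RRGG R=BBRR B=OOBB L=GGOO
After move 2 (F): F=GRGR U=WWOG R=WBWR D=RBYY L=GYOY
After move 3 (U'): U=WGWO F=GYGR R=GRWR B=WBBB L=OOOY
After move 4 (F'): F=YRGG U=WGGW R=BRRR D=OYYY L=OOOW
Query: R face = BRRR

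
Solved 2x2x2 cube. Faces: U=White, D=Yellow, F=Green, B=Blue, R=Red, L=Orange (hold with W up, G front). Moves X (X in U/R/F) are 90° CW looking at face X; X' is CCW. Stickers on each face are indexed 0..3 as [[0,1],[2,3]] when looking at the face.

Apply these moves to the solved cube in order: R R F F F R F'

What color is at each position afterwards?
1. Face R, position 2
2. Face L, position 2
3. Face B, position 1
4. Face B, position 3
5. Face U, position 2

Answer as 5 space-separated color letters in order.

After move 1 (R): R=RRRR U=WGWG F=GYGY D=YBYB B=WBWB
After move 2 (R): R=RRRR U=WYWY F=GBGB D=YWYW B=GBGB
After move 3 (F): F=GGBB U=WYOO R=WRYR D=RRYW L=OYOW
After move 4 (F): F=BGBG U=WYWY R=OROR D=YWYW L=OROR
After move 5 (F): F=BBGG U=WYRR R=WRYR D=OOYW L=OYOW
After move 6 (R): R=YWRR U=WBRG F=BOGW D=OGYG B=RBYB
After move 7 (F'): F=OWBG U=WBYR R=GWOR D=YWYG L=OGOR
Query 1: R[2] = O
Query 2: L[2] = O
Query 3: B[1] = B
Query 4: B[3] = B
Query 5: U[2] = Y

Answer: O O B B Y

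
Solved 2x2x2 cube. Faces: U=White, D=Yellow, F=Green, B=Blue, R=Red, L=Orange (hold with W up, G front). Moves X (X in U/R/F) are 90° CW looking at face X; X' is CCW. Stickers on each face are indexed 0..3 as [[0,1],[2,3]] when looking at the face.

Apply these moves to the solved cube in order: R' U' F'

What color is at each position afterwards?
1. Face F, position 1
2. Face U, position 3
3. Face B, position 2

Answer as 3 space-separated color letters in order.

Answer: W R Y

Derivation:
After move 1 (R'): R=RRRR U=WBWB F=GWGW D=YGYG B=YBYB
After move 2 (U'): U=BBWW F=OOGW R=GWRR B=RRYB L=YBOO
After move 3 (F'): F=OWOG U=BBGR R=GWYR D=BOYG L=YWOW
Query 1: F[1] = W
Query 2: U[3] = R
Query 3: B[2] = Y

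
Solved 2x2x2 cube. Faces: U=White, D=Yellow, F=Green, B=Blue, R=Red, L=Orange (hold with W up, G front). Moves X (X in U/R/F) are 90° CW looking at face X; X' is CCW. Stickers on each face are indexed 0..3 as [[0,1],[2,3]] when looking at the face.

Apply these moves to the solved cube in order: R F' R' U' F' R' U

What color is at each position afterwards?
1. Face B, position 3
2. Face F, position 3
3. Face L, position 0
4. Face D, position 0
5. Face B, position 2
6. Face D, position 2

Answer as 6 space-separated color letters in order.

Answer: B B G B W Y

Derivation:
After move 1 (R): R=RRRR U=WGWG F=GYGY D=YBYB B=WBWB
After move 2 (F'): F=YYGG U=WGRR R=BRYR D=OOYB L=OGOW
After move 3 (R'): R=RRBY U=WWRW F=YGGR D=OYYG B=BBOB
After move 4 (U'): U=WWWR F=OGGR R=YGBY B=RROB L=BBOW
After move 5 (F'): F=GROG U=WWYB R=YGOY D=BWYG L=BROW
After move 6 (R'): R=GYYO U=WOYR F=GWOB D=BRYG B=GRWB
After move 7 (U): U=YWRO F=GYOB R=GRYO B=BRWB L=GWOW
Query 1: B[3] = B
Query 2: F[3] = B
Query 3: L[0] = G
Query 4: D[0] = B
Query 5: B[2] = W
Query 6: D[2] = Y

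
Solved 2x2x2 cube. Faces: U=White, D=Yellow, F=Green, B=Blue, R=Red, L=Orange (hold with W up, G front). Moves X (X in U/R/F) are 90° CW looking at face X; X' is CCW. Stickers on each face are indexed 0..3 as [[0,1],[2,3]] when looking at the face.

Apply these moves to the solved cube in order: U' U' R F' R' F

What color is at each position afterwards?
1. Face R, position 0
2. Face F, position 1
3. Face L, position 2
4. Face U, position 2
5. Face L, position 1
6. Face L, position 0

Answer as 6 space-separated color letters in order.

Answer: R Y O W R R

Derivation:
After move 1 (U'): U=WWWW F=OOGG R=GGRR B=RRBB L=BBOO
After move 2 (U'): U=WWWW F=BBGG R=OORR B=GGBB L=RROO
After move 3 (R): R=RORO U=WBWG F=BYGY D=YBYG B=WGWB
After move 4 (F'): F=YYBG U=WBRR R=BOYO D=ROYG L=RGOW
After move 5 (R'): R=OOBY U=WWRW F=YBBR D=RYYG B=GGOB
After move 6 (F): F=BYRB U=WWWG R=ROWY D=BOYG L=RROY
Query 1: R[0] = R
Query 2: F[1] = Y
Query 3: L[2] = O
Query 4: U[2] = W
Query 5: L[1] = R
Query 6: L[0] = R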